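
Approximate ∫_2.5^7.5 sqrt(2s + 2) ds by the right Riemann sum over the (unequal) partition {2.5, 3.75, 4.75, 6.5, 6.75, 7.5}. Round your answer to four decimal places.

18.0982

Subinterval widths: 1.25, 1, 1.75, 0.25, 0.75.
Right endpoints: 3.75, 4.75, 6.5, 6.75, 7.5.
f(3.75) ≈ 3.0822, f(4.75) ≈ 3.3912, f(6.5) ≈ 3.8730, f(6.75) ≈ 3.9370, f(7.5) ≈ 4.1231.
Sum = Σ Δs_i · f(s_i).
Sum ≈ 18.0982.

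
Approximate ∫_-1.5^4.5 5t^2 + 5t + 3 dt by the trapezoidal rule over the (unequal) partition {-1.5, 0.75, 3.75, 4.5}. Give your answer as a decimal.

Subinterval widths: 2.25, 3, 0.75.
f(-1.5) = 6.75, f(0.75) = 9.5625, f(3.75) = 92.0625, f(4.5) = 126.75.
On each subinterval the trapezoid contributes (Δt_i/2)·[f(t_{i-1}) + f(t_i)].
Sum = 252.84375.

252.84375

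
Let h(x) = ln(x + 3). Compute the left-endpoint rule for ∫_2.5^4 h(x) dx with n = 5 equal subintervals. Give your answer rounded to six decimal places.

Δx = (4 − 2.5)/5 = 0.3.
Left endpoints: 2.5, 2.8, 3.1, 3.4, 3.7.
h(2.5) ≈ 1.704748, h(2.8) ≈ 1.757858, h(3.1) ≈ 1.808289, h(3.4) ≈ 1.856298, h(3.7) ≈ 1.902108.
Sum = Δx · [h(2.5) + h(2.8) + h(3.1) + h(3.4) + h(3.7)].
Sum ≈ 2.708790.

2.708790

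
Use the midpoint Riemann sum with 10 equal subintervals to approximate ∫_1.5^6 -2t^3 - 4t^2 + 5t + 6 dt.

Δt = (6 − 1.5)/10 = 0.45.
Midpoints: 1.725, 2.175, 2.625, 3.075, 3.525, 3.975, 4.425, 4.875, 5.325, 5.775.
f(1.725) = -7.54340625, f(2.175) = -22.62571875, f(2.625) = -44.61328125, f(3.075) = -74.59959375, f(3.525) = -113.67815625, f(3.975) = -162.94246875, f(4.425) = -223.48603125, f(4.875) = -296.40234375, f(5.325) = -382.78490625, f(5.775) = -483.72721875.
Sum = Δt · [f(1.725) + f(2.175) + f(2.625) + ...].
Sum = -815.58140625.

-815.58140625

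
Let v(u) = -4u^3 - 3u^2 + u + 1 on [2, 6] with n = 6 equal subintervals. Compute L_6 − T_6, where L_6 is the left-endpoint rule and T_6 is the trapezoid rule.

308

L_6 ≈ -1175.11111.
T_6 ≈ -1483.11111.
L_6 − T_6 = 308.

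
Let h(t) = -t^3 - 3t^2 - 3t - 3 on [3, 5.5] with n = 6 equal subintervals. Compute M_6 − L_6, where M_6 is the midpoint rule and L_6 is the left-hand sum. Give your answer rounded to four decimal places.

M_6 ≈ -386.695964.
L_6 ≈ -344.524740.
M_6 − L_6 ≈ -42.1712.

-42.1712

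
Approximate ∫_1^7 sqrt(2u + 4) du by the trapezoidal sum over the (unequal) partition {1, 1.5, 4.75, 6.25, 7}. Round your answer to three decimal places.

Subinterval widths: 0.5, 3.25, 1.5, 0.75.
f(1) ≈ 2.449, f(1.5) ≈ 2.646, f(4.75) ≈ 3.674, f(6.25) ≈ 4.062, f(7) ≈ 4.243.
On each subinterval the trapezoid contributes (Δu_i/2)·[f(u_{i-1}) + f(u_i)].
Sum ≈ 20.460.

20.460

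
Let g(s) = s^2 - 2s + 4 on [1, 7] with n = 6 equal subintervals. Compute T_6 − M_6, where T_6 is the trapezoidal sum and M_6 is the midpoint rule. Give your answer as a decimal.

T_6 = 91.
M_6 = 89.5.
T_6 − M_6 = 1.5.

1.5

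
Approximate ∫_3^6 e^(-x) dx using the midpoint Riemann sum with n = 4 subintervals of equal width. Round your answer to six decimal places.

Δx = (6 − 3)/4 = 0.75.
Midpoints: 3.375, 4.125, 4.875, 5.625.
f(3.375) ≈ 0.034218, f(4.125) ≈ 0.016163, f(4.875) ≈ 0.007635, f(5.625) ≈ 0.003607.
Sum = Δx · [f(3.375) + f(4.125) + f(4.875) + f(5.625)].
Sum ≈ 0.046217.

0.046217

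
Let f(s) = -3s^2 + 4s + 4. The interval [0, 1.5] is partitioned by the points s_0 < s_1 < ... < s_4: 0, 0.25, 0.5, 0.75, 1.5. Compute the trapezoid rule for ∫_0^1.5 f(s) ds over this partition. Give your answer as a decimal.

Subinterval widths: 0.25, 0.25, 0.25, 0.75.
f(0) = 4, f(0.25) = 4.8125, f(0.5) = 5.25, f(0.75) = 5.3125, f(1.5) = 3.25.
On each subinterval the trapezoid contributes (Δs_i/2)·[f(s_{i-1}) + f(s_i)].
Sum = 6.890625.

6.890625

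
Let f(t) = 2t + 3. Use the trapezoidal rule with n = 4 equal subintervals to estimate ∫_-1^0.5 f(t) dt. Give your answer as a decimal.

3.75

Δt = (0.5 − (-1))/4 = 0.375.
f(-1) = 1, f(-0.625) = 1.75, f(-0.25) = 2.5, f(0.125) = 3.25, f(0.5) = 4.
T_4 = (Δt/2)·[f(t_0) + 2f(t_1) + 2f(t_2) + 2f(t_3) + f(t_4)].
Sum = 3.75.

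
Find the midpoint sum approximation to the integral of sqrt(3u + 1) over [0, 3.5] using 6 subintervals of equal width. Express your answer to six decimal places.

Δu = (3.5 − 0)/6 = 7/12.
Midpoints: 7/24, 0.875, 35/24, 49/24, 2.625, 77/24.
f(7/24) ≈ 1.369306, f(0.875) ≈ 1.903943, f(35/24) ≈ 2.318405, f(49/24) ≈ 2.669270, f(2.625) ≈ 2.979094, f(77/24) ≈ 3.259601.
Sum = Δu · [f(7/24) + f(0.875) + f(35/24) + ...].
Sum ≈ 8.458111.

8.458111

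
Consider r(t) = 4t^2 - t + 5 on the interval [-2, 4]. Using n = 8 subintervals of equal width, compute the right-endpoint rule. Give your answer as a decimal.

Δt = (4 − (-2))/8 = 0.75.
Right endpoints: -1.25, -0.5, 0.25, 1, 1.75, 2.5, 3.25, 4.
r(-1.25) = 12.5, r(-0.5) = 6.5, r(0.25) = 5, r(1) = 8, r(1.75) = 15.5, r(2.5) = 27.5, r(3.25) = 44, r(4) = 65.
Sum = Δt · [r(-1.25) + r(-0.5) + r(0.25) + ...].
Sum = 138.

138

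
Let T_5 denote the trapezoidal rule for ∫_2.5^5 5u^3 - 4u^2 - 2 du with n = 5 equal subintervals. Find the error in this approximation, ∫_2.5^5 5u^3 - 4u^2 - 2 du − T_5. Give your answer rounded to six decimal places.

Exact integral: ∫_2.5^5 f(u) du ≈ 581.58854167.
T_5 = 587.03125.
Error ≈ 581.58854167 − 587.03125 ≈ -5.442708.

-5.442708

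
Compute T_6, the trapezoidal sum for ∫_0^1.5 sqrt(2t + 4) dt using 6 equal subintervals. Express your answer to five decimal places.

Δt = (1.5 − 0)/6 = 0.25.
f(0) ≈ 2.00000, f(0.25) ≈ 2.12132, f(0.5) ≈ 2.23607, f(0.75) ≈ 2.34521, f(1) ≈ 2.44949, f(1.25) ≈ 2.54951, f(1.5) ≈ 2.64575.
T_6 = (Δt/2)·[f(t_0) + 2f(t_1) + ... + 2f(t_{5}) + f(t_6)].
Sum ≈ 3.50612.

3.50612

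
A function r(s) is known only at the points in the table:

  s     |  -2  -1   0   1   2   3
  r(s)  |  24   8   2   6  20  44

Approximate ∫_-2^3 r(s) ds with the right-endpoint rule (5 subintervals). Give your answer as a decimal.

Δs = 1.
Sum = 1·[8 + 2 + 6 + 20 + 44] = 80.

80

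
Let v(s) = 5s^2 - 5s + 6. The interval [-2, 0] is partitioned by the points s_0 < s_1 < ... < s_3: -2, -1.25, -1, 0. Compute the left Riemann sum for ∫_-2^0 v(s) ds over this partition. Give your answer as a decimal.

48.015625

Subinterval widths: 0.75, 0.25, 1.
Left endpoints: -2, -1.25, -1.
v(-2) = 36, v(-1.25) = 20.0625, v(-1) = 16.
Sum = Σ Δs_i · v(s_i).
Sum = 48.015625.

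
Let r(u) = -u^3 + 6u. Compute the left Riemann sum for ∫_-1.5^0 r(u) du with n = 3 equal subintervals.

-6.75

Δu = (0 − (-1.5))/3 = 0.5.
Left endpoints: -1.5, -1, -0.5.
r(-1.5) = -5.625, r(-1) = -5, r(-0.5) = -2.875.
Sum = Δu · [r(-1.5) + r(-1) + r(-0.5)].
Sum = -6.75.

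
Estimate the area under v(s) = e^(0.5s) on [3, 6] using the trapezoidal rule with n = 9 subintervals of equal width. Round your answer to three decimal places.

Δs = (6 − 3)/9 = 1/3.
v(3) ≈ 4.482, v(10/3) ≈ 5.294, v(11/3) ≈ 6.255, v(4) ≈ 7.389, v(13/3) ≈ 8.729, v(14/3) ≈ 10.312, v(5) ≈ 12.182, v(16/3) ≈ 14.392, v(17/3) ≈ 17.002, v(6) ≈ 20.086.
T_9 = (Δs/2)·[v(s_0) + 2v(s_1) + ... + 2v(s_{8}) + v(s_9)].
Sum ≈ 31.280.

31.280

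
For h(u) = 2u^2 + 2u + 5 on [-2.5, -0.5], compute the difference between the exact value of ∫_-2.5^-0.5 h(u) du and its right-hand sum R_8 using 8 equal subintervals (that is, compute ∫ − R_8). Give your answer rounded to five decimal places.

Exact integral: ∫_-2.5^-0.5 h(u) du ≈ 14.3333333.
R_8 = 13.375.
Error ≈ 14.3333333 − 13.375 ≈ 0.95833.

0.95833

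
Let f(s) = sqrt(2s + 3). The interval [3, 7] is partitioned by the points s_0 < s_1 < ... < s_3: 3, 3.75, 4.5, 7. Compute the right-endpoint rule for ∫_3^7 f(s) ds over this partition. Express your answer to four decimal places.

Subinterval widths: 0.75, 0.75, 2.5.
Right endpoints: 3.75, 4.5, 7.
f(3.75) ≈ 3.2404, f(4.5) ≈ 3.4641, f(7) ≈ 4.1231.
Sum = Σ Δs_i · f(s_i).
Sum ≈ 15.3361.

15.3361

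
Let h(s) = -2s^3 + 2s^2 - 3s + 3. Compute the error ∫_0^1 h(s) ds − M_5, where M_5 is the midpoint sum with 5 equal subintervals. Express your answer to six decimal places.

-0.003333

Exact integral: ∫_0^1 h(s) ds ≈ 1.66666667.
M_5 = 1.67.
Error ≈ 1.66666667 − 1.67 ≈ -0.003333.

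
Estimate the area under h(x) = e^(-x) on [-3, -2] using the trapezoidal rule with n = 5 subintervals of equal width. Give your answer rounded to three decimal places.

Δx = (-2 − (-3))/5 = 0.2.
h(-3) ≈ 20.086, h(-2.8) ≈ 16.445, h(-2.6) ≈ 13.464, h(-2.4) ≈ 11.023, h(-2.2) ≈ 9.025, h(-2) ≈ 7.389.
T_5 = (Δx/2)·[h(x_0) + 2h(x_1) + ... + 2h(x_{4}) + h(x_5)].
Sum ≈ 12.739.

12.739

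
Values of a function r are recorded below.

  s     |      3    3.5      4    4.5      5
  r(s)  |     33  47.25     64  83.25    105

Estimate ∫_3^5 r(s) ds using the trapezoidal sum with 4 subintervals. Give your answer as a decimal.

Δs = 0.5.
T_4 = (0.5/2)·[33 + 2·47.25 + 2·64 + 2·83.25 + 105] = 131.75.

131.75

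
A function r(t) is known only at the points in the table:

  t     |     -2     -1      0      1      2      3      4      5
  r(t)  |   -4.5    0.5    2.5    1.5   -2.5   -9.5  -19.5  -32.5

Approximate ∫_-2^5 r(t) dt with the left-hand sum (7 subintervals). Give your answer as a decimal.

-31.5

Δt = 1.
Sum = 1·[(-4.5) + 0.5 + 2.5 + 1.5 + (-2.5) + (-9.5) + (-19.5)] = -31.5.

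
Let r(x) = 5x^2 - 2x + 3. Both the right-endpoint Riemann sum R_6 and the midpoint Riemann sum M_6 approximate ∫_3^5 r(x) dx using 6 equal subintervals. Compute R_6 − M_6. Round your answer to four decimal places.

12.9444

R_6 ≈ 166.185185.
M_6 ≈ 153.240741.
R_6 − M_6 ≈ 12.9444.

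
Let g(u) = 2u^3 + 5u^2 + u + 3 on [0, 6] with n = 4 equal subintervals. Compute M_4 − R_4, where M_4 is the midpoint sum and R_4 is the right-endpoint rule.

-541.125

M_4 = 1018.125.
R_4 = 1559.25.
M_4 − R_4 = -541.125.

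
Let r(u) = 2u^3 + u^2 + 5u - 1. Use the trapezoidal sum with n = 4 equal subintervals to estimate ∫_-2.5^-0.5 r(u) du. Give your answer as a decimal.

Δu = (-0.5 − (-2.5))/4 = 0.5.
r(-2.5) = -38.5, r(-2) = -23, r(-1.5) = -13, r(-1) = -7, r(-0.5) = -3.5.
T_4 = (Δu/2)·[r(u_0) + 2r(u_1) + 2r(u_2) + 2r(u_3) + r(u_4)].
Sum = -32.

-32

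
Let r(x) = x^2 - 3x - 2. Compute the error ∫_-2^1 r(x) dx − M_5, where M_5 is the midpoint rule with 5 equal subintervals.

Exact integral: ∫_-2^1 r(x) dx = 1.5.
M_5 = 1.41.
Error = 1.5 − 1.41 = 0.09.

0.09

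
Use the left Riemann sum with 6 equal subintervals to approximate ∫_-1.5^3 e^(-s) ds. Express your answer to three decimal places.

Δs = (3 − (-1.5))/6 = 0.75.
Left endpoints: -1.5, -0.75, 0, 0.75, 1.5, 2.25.
f(-1.5) ≈ 4.482, f(-0.75) ≈ 2.117, f(0) ≈ 1.000, f(0.75) ≈ 0.472, f(1.5) ≈ 0.223, f(2.25) ≈ 0.105.
Sum = Δs · [f(-1.5) + f(-0.75) + f(0) + ...].
Sum ≈ 6.300.

6.300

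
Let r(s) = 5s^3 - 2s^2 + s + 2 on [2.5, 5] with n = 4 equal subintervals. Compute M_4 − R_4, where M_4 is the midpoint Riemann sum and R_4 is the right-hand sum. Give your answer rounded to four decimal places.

-173.2056

M_4 ≈ 669.465332.
R_4 ≈ 842.670898.
M_4 − R_4 ≈ -173.2056.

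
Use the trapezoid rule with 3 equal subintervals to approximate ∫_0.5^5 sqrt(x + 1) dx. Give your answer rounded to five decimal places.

Δx = (5 − 0.5)/3 = 1.5.
f(0.5) ≈ 1.22474, f(2) ≈ 1.73205, f(3.5) ≈ 2.12132, f(5) ≈ 2.44949.
T_3 = (Δx/2)·[f(x_0) + 2f(x_1) + 2f(x_2) + f(x_3)].
Sum ≈ 8.53573.

8.53573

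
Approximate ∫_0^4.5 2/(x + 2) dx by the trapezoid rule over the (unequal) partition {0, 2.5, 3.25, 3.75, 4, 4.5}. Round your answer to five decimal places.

Subinterval widths: 2.5, 0.75, 0.5, 0.25, 0.5.
f(0) = 1, f(2.5) = 4/9, f(3.25) = 8/21, f(3.75) = 8/23, f(4) = 1/3, f(4.5) = 4/13.
On each subinterval the trapezoid contributes (Δx_i/2)·[f(x_{i-1}) + f(x_i)].
Sum ≈ 2.54268.

2.54268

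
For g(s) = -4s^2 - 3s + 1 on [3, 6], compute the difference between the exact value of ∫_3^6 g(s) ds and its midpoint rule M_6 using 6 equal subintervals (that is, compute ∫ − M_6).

-0.25

Exact integral: ∫_3^6 g(s) ds = -289.5.
M_6 = -289.25.
Error = -289.5 − (-289.25) = -0.25.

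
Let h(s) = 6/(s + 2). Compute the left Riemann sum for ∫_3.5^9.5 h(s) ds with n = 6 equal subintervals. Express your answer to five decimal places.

4.72288

Δs = (9.5 − 3.5)/6 = 1.
Left endpoints: 3.5, 4.5, 5.5, 6.5, 7.5, 8.5.
h(3.5) = 12/11, h(4.5) = 12/13, h(5.5) = 0.8, h(6.5) = 12/17, h(7.5) = 12/19, h(8.5) = 4/7.
Sum = Δs · [h(3.5) + h(4.5) + h(5.5) + ...].
Sum ≈ 4.72288.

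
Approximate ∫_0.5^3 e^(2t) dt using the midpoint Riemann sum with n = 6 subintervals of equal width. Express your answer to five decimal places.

194.67325

Δt = (3 − 0.5)/6 = 5/12.
Midpoints: 17/24, 1.125, 37/24, 47/24, 2.375, 67/24.
f(17/24) ≈ 4.12335, f(1.125) ≈ 9.48774, f(37/24) ≈ 21.83105, f(47/24) ≈ 50.23272, f(2.375) ≈ 115.58428, f(67/24) ≈ 265.95665.
Sum = Δt · [f(17/24) + f(1.125) + f(37/24) + ...].
Sum ≈ 194.67325.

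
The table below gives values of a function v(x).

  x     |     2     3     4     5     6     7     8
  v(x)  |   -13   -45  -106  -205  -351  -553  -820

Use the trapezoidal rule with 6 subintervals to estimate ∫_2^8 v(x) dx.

-1676.5

Δx = 1.
T_6 = (1/2)·[(-13) + 2·(-45) + 2·(-106) + 2·(-205) + 2·(-351) + 2·(-553) + (-820)] = -1676.5.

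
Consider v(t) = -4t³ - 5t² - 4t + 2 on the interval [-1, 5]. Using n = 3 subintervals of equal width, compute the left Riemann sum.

Δt = (5 − (-1))/3 = 2.
Left endpoints: -1, 1, 3.
v(-1) = 5, v(1) = -11, v(3) = -163.
Sum = Δt · [v(-1) + v(1) + v(3)].
Sum = -338.

-338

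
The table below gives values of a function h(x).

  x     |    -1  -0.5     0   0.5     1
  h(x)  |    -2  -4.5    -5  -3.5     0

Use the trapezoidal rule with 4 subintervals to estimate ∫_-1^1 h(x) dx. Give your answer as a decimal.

-7

Δx = 0.5.
T_4 = (0.5/2)·[(-2) + 2·(-4.5) + 2·(-5) + 2·(-3.5) + 0] = -7.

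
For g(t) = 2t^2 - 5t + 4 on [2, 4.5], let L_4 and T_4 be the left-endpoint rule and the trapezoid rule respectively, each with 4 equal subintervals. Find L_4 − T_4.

L_4 = 18.8671875.
T_4 = 25.1171875.
L_4 − T_4 = -6.25.

-6.25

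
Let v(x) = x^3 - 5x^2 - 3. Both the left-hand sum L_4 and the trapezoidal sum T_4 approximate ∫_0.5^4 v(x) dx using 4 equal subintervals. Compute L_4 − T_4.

6.5078125

L_4 ≈ -45.684570.
T_4 ≈ -52.192383.
L_4 − T_4 = 6.5078125.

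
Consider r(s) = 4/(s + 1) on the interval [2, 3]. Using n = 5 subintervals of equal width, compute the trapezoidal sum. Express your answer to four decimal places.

1.1514

Δs = (3 − 2)/5 = 0.2.
r(2) = 4/3, r(2.2) = 1.25, r(2.4) = 20/17, r(2.6) = 10/9, r(2.8) = 20/19, r(3) = 1.
T_5 = (Δs/2)·[r(s_0) + 2r(s_1) + ... + 2r(s_{4}) + r(s_5)].
Sum ≈ 1.1514.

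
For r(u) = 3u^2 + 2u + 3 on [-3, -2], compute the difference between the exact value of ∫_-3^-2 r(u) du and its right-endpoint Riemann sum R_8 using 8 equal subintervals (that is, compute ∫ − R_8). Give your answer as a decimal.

Exact integral: ∫_-3^-2 r(u) du = 17.
R_8 = 16.1953125.
Error = 17 − 16.1953125 = 0.8046875.

0.8046875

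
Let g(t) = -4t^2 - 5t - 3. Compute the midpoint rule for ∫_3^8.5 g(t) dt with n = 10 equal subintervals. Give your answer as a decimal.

Δt = (8.5 − 3)/10 = 0.55.
Midpoints: 3.275, 3.825, 4.375, 4.925, 5.475, 6.025, 6.575, 7.125, 7.675, 8.225.
g(3.275) = -62.2775, g(3.825) = -80.6475, g(4.375) = -101.4375, g(4.925) = -124.6475, g(5.475) = -150.2775, g(6.025) = -178.3275, g(6.575) = -208.7975, g(7.125) = -241.6875, g(7.675) = -276.9975, g(8.225) = -314.7275.
Sum = Δt · [g(3.275) + g(3.825) + g(4.375) + ...].
Sum = -956.90375.

-956.90375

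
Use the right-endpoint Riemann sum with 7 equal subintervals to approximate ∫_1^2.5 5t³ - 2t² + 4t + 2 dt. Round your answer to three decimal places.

58.959

Δt = (2.5 − 1)/7 = 3/14.
Right endpoints: 17/14, 10/7, 23/14, 13/7, 29/14, 16/7, 2.5.
f(17/14) = 35289/2744, f(10/7) = 6246/343, f(23/14) = 69543/2744, f(13/7) = 11853/343, f(29/14) = 126621/2744, f(16/7) = 20718/343, f(2.5) = 77.625.
Sum = Δt · [f(17/14) + f(10/7) + f(23/14) + ...].
Sum ≈ 58.959.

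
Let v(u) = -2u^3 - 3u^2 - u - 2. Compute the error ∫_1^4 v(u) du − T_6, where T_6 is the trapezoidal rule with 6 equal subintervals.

2.25

Exact integral: ∫_1^4 v(u) du = -204.
T_6 = -206.25.
Error = -204 − (-206.25) = 2.25.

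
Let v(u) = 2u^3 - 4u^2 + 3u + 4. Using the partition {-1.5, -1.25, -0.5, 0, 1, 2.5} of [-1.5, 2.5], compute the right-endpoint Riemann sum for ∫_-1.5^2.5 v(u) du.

32.0859375

Subinterval widths: 0.25, 0.75, 0.5, 1, 1.5.
Right endpoints: -1.25, -0.5, 0, 1, 2.5.
v(-1.25) = -9.90625, v(-0.5) = 1.25, v(0) = 4, v(1) = 5, v(2.5) = 17.75.
Sum = Σ Δu_i · v(u_i).
Sum = 32.0859375.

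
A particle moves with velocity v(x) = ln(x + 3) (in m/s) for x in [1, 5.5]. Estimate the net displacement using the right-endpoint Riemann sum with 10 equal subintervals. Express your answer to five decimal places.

Δx = (5.5 − 1)/10 = 0.45.
Right endpoints: 1.45, 1.9, 2.35, 2.8, 3.25, 3.7, 4.15, 4.6, 5.05, 5.5.
v(1.45) ≈ 1.49290, v(1.9) ≈ 1.58924, v(2.35) ≈ 1.67710, v(2.8) ≈ 1.75786, v(3.25) ≈ 1.83258, v(3.7) ≈ 1.90211, v(4.15) ≈ 1.96711, v(4.6) ≈ 2.02815, v(5.05) ≈ 2.08567, v(5.5) ≈ 2.14007.
Sum = Δx · [v(1.45) + v(1.9) + v(2.35) + ...].
Sum ≈ 8.31275.

8.31275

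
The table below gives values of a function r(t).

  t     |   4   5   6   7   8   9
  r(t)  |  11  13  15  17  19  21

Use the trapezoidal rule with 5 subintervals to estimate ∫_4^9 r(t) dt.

Δt = 1.
T_5 = (1/2)·[11 + 2·13 + 2·15 + 2·17 + 2·19 + 21] = 80.

80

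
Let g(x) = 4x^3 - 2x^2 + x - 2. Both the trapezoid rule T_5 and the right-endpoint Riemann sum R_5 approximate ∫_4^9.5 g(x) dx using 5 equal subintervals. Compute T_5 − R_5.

T_5 = 7473.895.
R_5 = 9140.67.
T_5 − R_5 = -1666.775.

-1666.775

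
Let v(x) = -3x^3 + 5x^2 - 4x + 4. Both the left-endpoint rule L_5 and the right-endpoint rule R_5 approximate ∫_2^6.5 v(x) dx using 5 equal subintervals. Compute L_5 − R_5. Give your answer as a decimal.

563.9625

L_5 = -679.14.
R_5 = -1243.1025.
L_5 − R_5 = 563.9625.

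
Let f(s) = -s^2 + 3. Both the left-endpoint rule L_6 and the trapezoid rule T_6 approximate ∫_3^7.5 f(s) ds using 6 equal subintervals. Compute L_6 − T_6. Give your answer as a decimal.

L_6 = -100.828125.
T_6 = -118.546875.
L_6 − T_6 = 17.71875.

17.71875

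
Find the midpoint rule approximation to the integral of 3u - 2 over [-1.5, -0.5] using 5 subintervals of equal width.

Δu = (-0.5 − (-1.5))/5 = 0.2.
Midpoints: -1.4, -1.2, -1, -0.8, -0.6.
f(-1.4) = -6.2, f(-1.2) = -5.6, f(-1) = -5, f(-0.8) = -4.4, f(-0.6) = -3.8.
Sum = Δu · [f(-1.4) + f(-1.2) + f(-1) + f(-0.8) + f(-0.6)].
Sum = -5.

-5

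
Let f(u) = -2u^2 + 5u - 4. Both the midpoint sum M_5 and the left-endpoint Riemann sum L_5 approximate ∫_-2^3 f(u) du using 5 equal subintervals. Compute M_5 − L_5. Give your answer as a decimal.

10

M_5 = -30.
L_5 = -40.
M_5 − L_5 = 10.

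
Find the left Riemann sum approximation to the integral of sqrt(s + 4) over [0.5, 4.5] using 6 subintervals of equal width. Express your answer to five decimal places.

9.88997

Δs = (4.5 − 0.5)/6 = 2/3.
Left endpoints: 0.5, 7/6, 11/6, 2.5, 19/6, 23/6.
f(0.5) ≈ 2.12132, f(7/6) ≈ 2.27303, f(11/6) ≈ 2.41523, f(2.5) ≈ 2.54951, f(19/6) ≈ 2.67706, f(23/6) ≈ 2.79881.
Sum = Δs · [f(0.5) + f(7/6) + f(11/6) + ...].
Sum ≈ 9.88997.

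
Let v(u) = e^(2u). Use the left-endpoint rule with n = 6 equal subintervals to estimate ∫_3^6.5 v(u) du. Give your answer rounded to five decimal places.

116602.26109

Δu = (6.5 − 3)/6 = 7/12.
Left endpoints: 3, 43/12, 25/6, 4.75, 16/3, 71/12.
v(3) ≈ 403.42879, v(43/12) ≈ 1295.51900, v(25/6) ≈ 4160.26201, v(4.75) ≈ 13359.72683, v(16/3) ≈ 42901.69723, v(71/12) ≈ 137768.95657.
Sum = Δu · [v(3) + v(43/12) + v(25/6) + ...].
Sum ≈ 116602.26109.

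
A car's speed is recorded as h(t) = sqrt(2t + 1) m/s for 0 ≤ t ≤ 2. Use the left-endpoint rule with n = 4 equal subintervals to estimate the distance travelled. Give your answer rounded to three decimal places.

Δt = (2 − 0)/4 = 0.5.
Left endpoints: 0, 0.5, 1, 1.5.
h(0) ≈ 1.000, h(0.5) ≈ 1.414, h(1) ≈ 1.732, h(1.5) ≈ 2.000.
Sum = Δt · [h(0) + h(0.5) + h(1) + h(1.5)].
Sum ≈ 3.073.

3.073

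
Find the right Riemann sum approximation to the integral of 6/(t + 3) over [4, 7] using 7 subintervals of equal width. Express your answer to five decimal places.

2.08590

Δt = (7 − 4)/7 = 3/7.
Right endpoints: 31/7, 34/7, 37/7, 40/7, 43/7, 46/7, 7.
f(31/7) = 21/26, f(34/7) = 42/55, f(37/7) = 21/29, f(40/7) = 42/61, f(43/7) = 0.65625, f(46/7) = 42/67, f(7) = 0.6.
Sum = Δt · [f(31/7) + f(34/7) + f(37/7) + ...].
Sum ≈ 2.08590.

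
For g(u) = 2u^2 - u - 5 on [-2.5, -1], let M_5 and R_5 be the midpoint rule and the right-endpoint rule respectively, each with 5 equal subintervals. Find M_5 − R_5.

M_5 = 4.8525.
R_5 = 3.12.
M_5 − R_5 = 1.7325.

1.7325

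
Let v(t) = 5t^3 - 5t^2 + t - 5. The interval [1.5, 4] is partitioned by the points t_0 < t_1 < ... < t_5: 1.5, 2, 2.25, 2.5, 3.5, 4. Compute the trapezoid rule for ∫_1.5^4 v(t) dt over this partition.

215.33203125

Subinterval widths: 0.5, 0.25, 0.25, 1, 0.5.
v(1.5) = 2.125, v(2) = 17, v(2.25) = 28.890625, v(2.5) = 44.375, v(3.5) = 151.625, v(4) = 239.
On each subinterval the trapezoid contributes (Δt_i/2)·[v(t_{i-1}) + v(t_i)].
Sum = 215.33203125.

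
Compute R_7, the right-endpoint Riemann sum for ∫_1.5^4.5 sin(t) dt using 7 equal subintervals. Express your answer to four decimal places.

-0.1460

Δt = (4.5 − 1.5)/7 = 3/7.
Right endpoints: 27/14, 33/14, 39/14, 45/14, 51/14, 57/14, 4.5.
f(27/14) ≈ 0.9367, f(33/14) ≈ 0.7064, f(39/14) ≈ 0.3484, f(45/14) ≈ -0.0726, f(51/14) ≈ -0.4805, f(57/14) ≈ -0.8015, f(4.5) ≈ -0.9775.
Sum = Δt · [f(27/14) + f(33/14) + f(39/14) + ...].
Sum ≈ -0.1460.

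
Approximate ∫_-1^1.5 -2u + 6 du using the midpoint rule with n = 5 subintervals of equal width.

Δu = (1.5 − (-1))/5 = 0.5.
Midpoints: -0.75, -0.25, 0.25, 0.75, 1.25.
f(-0.75) = 7.5, f(-0.25) = 6.5, f(0.25) = 5.5, f(0.75) = 4.5, f(1.25) = 3.5.
Sum = Δu · [f(-0.75) + f(-0.25) + f(0.25) + f(0.75) + f(1.25)].
Sum = 13.75.

13.75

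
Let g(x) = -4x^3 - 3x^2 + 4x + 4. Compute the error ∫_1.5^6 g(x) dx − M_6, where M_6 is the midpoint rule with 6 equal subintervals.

Exact integral: ∫_1.5^6 g(x) dx = -1418.0625.
M_6 = -1407.9375.
Error = -1418.0625 − (-1407.9375) = -10.125.

-10.125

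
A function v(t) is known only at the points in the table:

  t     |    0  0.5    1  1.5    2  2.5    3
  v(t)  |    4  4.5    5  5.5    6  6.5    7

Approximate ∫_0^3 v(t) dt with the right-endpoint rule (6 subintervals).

Δt = 0.5.
Sum = 0.5·[4.5 + 5 + 5.5 + 6 + 6.5 + 7] = 17.25.

17.25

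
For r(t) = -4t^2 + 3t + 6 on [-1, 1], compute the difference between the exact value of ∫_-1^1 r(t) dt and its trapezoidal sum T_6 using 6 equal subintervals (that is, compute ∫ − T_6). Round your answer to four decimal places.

Exact integral: ∫_-1^1 r(t) dt ≈ 9.333333.
T_6 ≈ 9.185185.
Error ≈ 9.333333 − 9.185185 ≈ 0.1481.

0.1481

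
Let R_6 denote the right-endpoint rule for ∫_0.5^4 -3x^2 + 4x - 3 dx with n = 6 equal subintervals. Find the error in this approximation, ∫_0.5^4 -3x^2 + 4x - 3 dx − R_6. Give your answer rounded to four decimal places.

Exact integral: ∫_0.5^4 f(x) dx = -42.875.
R_6 ≈ -53.168403.
Error ≈ -42.875 − (-53.168403) ≈ 10.2934.

10.2934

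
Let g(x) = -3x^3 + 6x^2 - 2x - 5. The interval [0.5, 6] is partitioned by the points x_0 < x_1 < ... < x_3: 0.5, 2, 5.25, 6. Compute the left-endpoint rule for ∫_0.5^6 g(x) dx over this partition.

Subinterval widths: 1.5, 3.25, 0.75.
Left endpoints: 0.5, 2, 5.25.
g(0.5) = -4.875, g(2) = -9, g(5.25) = -284.234375.
Sum = Σ Δx_i · g(x_i).
Sum = -249.73828125.

-249.73828125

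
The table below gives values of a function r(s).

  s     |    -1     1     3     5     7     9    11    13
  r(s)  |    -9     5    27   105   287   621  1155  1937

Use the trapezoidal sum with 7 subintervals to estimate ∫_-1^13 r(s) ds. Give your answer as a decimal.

6328

Δs = 2.
T_7 = (2/2)·[(-9) + 2·5 + 2·27 + 2·105 + 2·287 + 2·621 + 2·1155 + 1937] = 6328.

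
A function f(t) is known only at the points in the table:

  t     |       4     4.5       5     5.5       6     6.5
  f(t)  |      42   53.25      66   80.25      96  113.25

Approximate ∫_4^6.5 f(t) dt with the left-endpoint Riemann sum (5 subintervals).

168.75

Δt = 0.5.
Sum = 0.5·[42 + 53.25 + 66 + 80.25 + 96] = 168.75.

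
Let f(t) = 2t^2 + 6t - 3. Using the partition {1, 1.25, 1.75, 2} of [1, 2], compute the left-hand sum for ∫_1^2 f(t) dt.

8.46875

Subinterval widths: 0.25, 0.5, 0.25.
Left endpoints: 1, 1.25, 1.75.
f(1) = 5, f(1.25) = 7.625, f(1.75) = 13.625.
Sum = Σ Δt_i · f(t_i).
Sum = 8.46875.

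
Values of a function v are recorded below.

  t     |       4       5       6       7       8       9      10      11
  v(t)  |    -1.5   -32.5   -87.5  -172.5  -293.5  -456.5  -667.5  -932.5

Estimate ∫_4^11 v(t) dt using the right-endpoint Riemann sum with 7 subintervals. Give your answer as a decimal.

-2642.5

Δt = 1.
Sum = 1·[(-32.5) + (-87.5) + (-172.5) + (-293.5) + (-456.5) + (-667.5) + (-932.5)] = -2642.5.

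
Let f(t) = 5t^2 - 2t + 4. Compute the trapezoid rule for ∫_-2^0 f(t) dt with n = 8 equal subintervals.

Δt = (0 − (-2))/8 = 0.25.
f(-2) = 28, f(-1.75) = 22.8125, f(-1.5) = 18.25, f(-1.25) = 14.3125, f(-1) = 11, f(-0.75) = 8.3125, f(-0.5) = 6.25, f(-0.25) = 4.8125, f(0) = 4.
T_8 = (Δt/2)·[f(t_0) + 2f(t_1) + ... + 2f(t_{7}) + f(t_8)].
Sum = 25.4375.

25.4375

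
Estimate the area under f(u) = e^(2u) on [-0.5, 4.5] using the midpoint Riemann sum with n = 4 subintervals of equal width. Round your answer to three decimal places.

3161.332

Δu = (4.5 − (-0.5))/4 = 1.25.
Midpoints: 0.125, 1.375, 2.625, 3.875.
f(0.125) ≈ 1.284, f(1.375) ≈ 15.643, f(2.625) ≈ 190.566, f(3.875) ≈ 2321.572.
Sum = Δu · [f(0.125) + f(1.375) + f(2.625) + f(3.875)].
Sum ≈ 3161.332.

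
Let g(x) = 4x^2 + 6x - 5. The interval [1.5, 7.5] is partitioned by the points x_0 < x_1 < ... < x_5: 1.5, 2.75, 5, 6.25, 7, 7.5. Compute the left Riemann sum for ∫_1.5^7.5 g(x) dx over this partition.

524.5

Subinterval widths: 1.25, 2.25, 1.25, 0.75, 0.5.
Left endpoints: 1.5, 2.75, 5, 6.25, 7.
g(1.5) = 13, g(2.75) = 41.75, g(5) = 125, g(6.25) = 188.75, g(7) = 233.
Sum = Σ Δx_i · g(x_i).
Sum = 524.5.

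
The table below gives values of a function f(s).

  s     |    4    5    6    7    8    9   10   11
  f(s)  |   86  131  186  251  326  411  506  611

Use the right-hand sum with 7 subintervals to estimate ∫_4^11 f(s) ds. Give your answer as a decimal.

Δs = 1.
Sum = 1·[131 + 186 + 251 + 326 + 411 + 506 + 611] = 2422.

2422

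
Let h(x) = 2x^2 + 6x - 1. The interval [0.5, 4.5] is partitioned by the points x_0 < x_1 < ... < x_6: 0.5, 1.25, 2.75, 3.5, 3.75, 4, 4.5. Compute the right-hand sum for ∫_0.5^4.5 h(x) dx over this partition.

145.9375

Subinterval widths: 0.75, 1.5, 0.75, 0.25, 0.25, 0.5.
Right endpoints: 1.25, 2.75, 3.5, 3.75, 4, 4.5.
h(1.25) = 9.625, h(2.75) = 30.625, h(3.5) = 44.5, h(3.75) = 49.625, h(4) = 55, h(4.5) = 66.5.
Sum = Σ Δx_i · h(x_i).
Sum = 145.9375.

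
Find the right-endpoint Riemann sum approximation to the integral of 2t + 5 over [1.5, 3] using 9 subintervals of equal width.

Δt = (3 − 1.5)/9 = 1/6.
Right endpoints: 5/3, 11/6, 2, 13/6, 7/3, 2.5, 8/3, 17/6, 3.
f(5/3) = 25/3, f(11/6) = 26/3, f(2) = 9, f(13/6) = 28/3, f(7/3) = 29/3, f(2.5) = 10, f(8/3) = 31/3, f(17/6) = 32/3, f(3) = 11.
Sum = Δt · [f(5/3) + f(11/6) + f(2) + ...].
Sum = 14.5.

14.5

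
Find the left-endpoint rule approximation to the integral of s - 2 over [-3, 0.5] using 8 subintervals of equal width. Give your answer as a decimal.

-12.140625

Δs = (0.5 − (-3))/8 = 0.4375.
Left endpoints: -3, -2.5625, -2.125, -1.6875, -1.25, -0.8125, -0.375, 0.0625.
f(-3) = -5, f(-2.5625) = -4.5625, f(-2.125) = -4.125, f(-1.6875) = -3.6875, f(-1.25) = -3.25, f(-0.8125) = -2.8125, f(-0.375) = -2.375, f(0.0625) = -1.9375.
Sum = Δs · [f(-3) + f(-2.5625) + f(-2.125) + ...].
Sum = -12.140625.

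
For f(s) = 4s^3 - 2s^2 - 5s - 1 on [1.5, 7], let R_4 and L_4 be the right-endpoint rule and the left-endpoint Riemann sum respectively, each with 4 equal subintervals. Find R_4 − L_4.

1701.5625

R_4 = 2982.84765625.
L_4 = 1281.28515625.
R_4 − L_4 = 1701.5625.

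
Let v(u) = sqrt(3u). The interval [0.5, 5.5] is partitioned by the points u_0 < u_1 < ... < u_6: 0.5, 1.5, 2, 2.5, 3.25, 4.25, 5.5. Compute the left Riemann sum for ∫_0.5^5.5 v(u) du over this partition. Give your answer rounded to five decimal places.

Subinterval widths: 1, 0.5, 0.5, 0.75, 1, 1.25.
Left endpoints: 0.5, 1.5, 2, 2.5, 3.25, 4.25.
v(0.5) ≈ 1.22474, v(1.5) ≈ 2.12132, v(2) ≈ 2.44949, v(2.5) ≈ 2.73861, v(3.25) ≈ 3.12250, v(4.25) ≈ 3.57071.
Sum = Σ Δu_i · v(u_i).
Sum ≈ 13.15000.

13.15000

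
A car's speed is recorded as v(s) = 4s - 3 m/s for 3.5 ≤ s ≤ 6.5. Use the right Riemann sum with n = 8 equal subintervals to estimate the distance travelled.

Δs = (6.5 − 3.5)/8 = 0.375.
Right endpoints: 3.875, 4.25, 4.625, 5, 5.375, 5.75, 6.125, 6.5.
v(3.875) = 12.5, v(4.25) = 14, v(4.625) = 15.5, v(5) = 17, v(5.375) = 18.5, v(5.75) = 20, v(6.125) = 21.5, v(6.5) = 23.
Sum = Δs · [v(3.875) + v(4.25) + v(4.625) + ...].
Sum = 53.25.

53.25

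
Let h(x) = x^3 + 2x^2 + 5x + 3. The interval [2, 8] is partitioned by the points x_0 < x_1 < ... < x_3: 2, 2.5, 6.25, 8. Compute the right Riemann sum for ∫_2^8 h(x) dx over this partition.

2553.99609375

Subinterval widths: 0.5, 3.75, 1.75.
Right endpoints: 2.5, 6.25, 8.
h(2.5) = 43.625, h(6.25) = 356.515625, h(8) = 683.
Sum = Σ Δx_i · h(x_i).
Sum = 2553.99609375.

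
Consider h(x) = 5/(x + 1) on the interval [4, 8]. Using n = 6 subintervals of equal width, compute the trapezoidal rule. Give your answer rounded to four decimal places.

Δx = (8 − 4)/6 = 2/3.
h(4) = 1, h(14/3) = 15/17, h(16/3) = 15/19, h(6) = 5/7, h(20/3) = 15/23, h(22/3) = 0.6, h(8) = 5/9.
T_6 = (Δx/2)·[h(x_0) + 2h(x_1) + ... + 2h(x_{5}) + h(x_6)].
Sum ≈ 2.9440.

2.9440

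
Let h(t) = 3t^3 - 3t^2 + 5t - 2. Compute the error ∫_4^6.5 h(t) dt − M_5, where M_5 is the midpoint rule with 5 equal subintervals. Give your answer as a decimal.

2.3046875

Exact integral: ∫_4^6.5 h(t) dt = 996.796875.
M_5 = 994.4921875.
Error = 996.796875 − 994.4921875 = 2.3046875.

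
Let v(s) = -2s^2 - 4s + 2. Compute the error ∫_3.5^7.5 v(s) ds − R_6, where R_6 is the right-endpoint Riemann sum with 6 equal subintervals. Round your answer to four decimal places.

35.2593

Exact integral: ∫_3.5^7.5 v(s) ds ≈ -332.666667.
R_6 ≈ -367.925926.
Error ≈ -332.666667 − (-367.925926) ≈ 35.2593.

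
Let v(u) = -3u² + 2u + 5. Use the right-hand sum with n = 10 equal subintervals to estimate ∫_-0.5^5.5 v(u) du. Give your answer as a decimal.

Δu = (5.5 − (-0.5))/10 = 0.6.
Right endpoints: 0.1, 0.7, 1.3, 1.9, 2.5, 3.1, 3.7, 4.3, 4.9, 5.5.
v(0.1) = 5.17, v(0.7) = 4.93, v(1.3) = 2.53, v(1.9) = -2.03, v(2.5) = -8.75, v(3.1) = -17.63, v(3.7) = -28.67, v(4.3) = -41.87, v(4.9) = -57.23, v(5.5) = -74.75.
Sum = Δu · [v(0.1) + v(0.7) + v(1.3) + ...].
Sum = -130.98.

-130.98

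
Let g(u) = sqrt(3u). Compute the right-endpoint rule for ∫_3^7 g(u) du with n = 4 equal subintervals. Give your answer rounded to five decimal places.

16.16230

Δu = (7 − 3)/4 = 1.
Right endpoints: 4, 5, 6, 7.
g(4) ≈ 3.46410, g(5) ≈ 3.87298, g(6) ≈ 4.24264, g(7) ≈ 4.58258.
Sum = Δu · [g(4) + g(5) + g(6) + g(7)].
Sum ≈ 16.16230.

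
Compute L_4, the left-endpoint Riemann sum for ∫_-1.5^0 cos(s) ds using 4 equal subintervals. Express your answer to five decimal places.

0.81154

Δs = (0 − (-1.5))/4 = 0.375.
Left endpoints: -1.5, -1.125, -0.75, -0.375.
f(-1.5) ≈ 0.07074, f(-1.125) ≈ 0.43118, f(-0.75) ≈ 0.73169, f(-0.375) ≈ 0.93051.
Sum = Δs · [f(-1.5) + f(-1.125) + f(-0.75) + f(-0.375)].
Sum ≈ 0.81154.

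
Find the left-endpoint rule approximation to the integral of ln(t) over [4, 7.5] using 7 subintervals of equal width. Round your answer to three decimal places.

Δt = (7.5 − 4)/7 = 0.5.
Left endpoints: 4, 4.5, 5, 5.5, 6, 6.5, 7.
f(4) ≈ 1.386, f(4.5) ≈ 1.504, f(5) ≈ 1.609, f(5.5) ≈ 1.705, f(6) ≈ 1.792, f(6.5) ≈ 1.872, f(7) ≈ 1.946.
Sum = Δt · [f(4) + f(4.5) + f(5) + ...].
Sum ≈ 5.907.

5.907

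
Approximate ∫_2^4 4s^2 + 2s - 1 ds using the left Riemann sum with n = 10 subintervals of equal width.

Δs = (4 − 2)/10 = 0.2.
Left endpoints: 2, 2.2, 2.4, 2.6, 2.8, 3, 3.2, 3.4, 3.6, 3.8.
f(2) = 19, f(2.2) = 22.76, f(2.4) = 26.84, f(2.6) = 31.24, f(2.8) = 35.96, f(3) = 41, f(3.2) = 46.36, f(3.4) = 52.04, f(3.6) = 58.04, f(3.8) = 64.36.
Sum = Δs · [f(2) + f(2.2) + f(2.4) + ...].
Sum = 79.52.

79.52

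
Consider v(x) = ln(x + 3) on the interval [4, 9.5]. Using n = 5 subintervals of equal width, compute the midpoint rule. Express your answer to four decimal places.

Δx = (9.5 − 4)/5 = 1.1.
Midpoints: 4.55, 5.65, 6.75, 7.85, 8.95.
v(4.55) ≈ 2.0215, v(5.65) ≈ 2.1576, v(6.75) ≈ 2.2773, v(7.85) ≈ 2.3842, v(8.95) ≈ 2.4807.
Sum = Δx · [v(4.55) + v(5.65) + v(6.75) + v(7.85) + v(8.95)].
Sum ≈ 12.4534.

12.4534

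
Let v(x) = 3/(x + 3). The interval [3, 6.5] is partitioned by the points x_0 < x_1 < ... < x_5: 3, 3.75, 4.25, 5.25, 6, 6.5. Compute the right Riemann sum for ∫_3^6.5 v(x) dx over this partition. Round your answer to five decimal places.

1.31176

Subinterval widths: 0.75, 0.5, 1, 0.75, 0.5.
Right endpoints: 3.75, 4.25, 5.25, 6, 6.5.
v(3.75) = 4/9, v(4.25) = 12/29, v(5.25) = 4/11, v(6) = 1/3, v(6.5) = 6/19.
Sum = Σ Δx_i · v(x_i).
Sum ≈ 1.31176.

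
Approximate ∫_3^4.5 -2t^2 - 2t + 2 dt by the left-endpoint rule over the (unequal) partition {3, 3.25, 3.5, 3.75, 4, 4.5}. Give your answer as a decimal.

-46.6875

Subinterval widths: 0.25, 0.25, 0.25, 0.25, 0.5.
Left endpoints: 3, 3.25, 3.5, 3.75, 4.
f(3) = -22, f(3.25) = -25.625, f(3.5) = -29.5, f(3.75) = -33.625, f(4) = -38.
Sum = Σ Δt_i · f(t_i).
Sum = -46.6875.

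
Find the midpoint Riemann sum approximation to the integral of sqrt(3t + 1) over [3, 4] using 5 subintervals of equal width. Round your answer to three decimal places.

Δt = (4 − 3)/5 = 0.2.
Midpoints: 3.1, 3.3, 3.5, 3.7, 3.9.
f(3.1) ≈ 3.209, f(3.3) ≈ 3.302, f(3.5) ≈ 3.391, f(3.7) ≈ 3.479, f(3.9) ≈ 3.564.
Sum = Δt · [f(3.1) + f(3.3) + f(3.5) + f(3.7) + f(3.9)].
Sum ≈ 3.389.

3.389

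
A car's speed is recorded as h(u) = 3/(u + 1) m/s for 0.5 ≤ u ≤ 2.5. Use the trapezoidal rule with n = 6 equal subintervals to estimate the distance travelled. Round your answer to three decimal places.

Δu = (2.5 − 0.5)/6 = 1/3.
h(0.5) = 2, h(5/6) = 18/11, h(7/6) = 18/13, h(1.5) = 1.2, h(11/6) = 18/17, h(13/6) = 18/19, h(2.5) = 6/7.
T_6 = (Δu/2)·[h(u_0) + 2h(u_1) + ... + 2h(u_{5}) + h(u_6)].
Sum ≈ 2.552.

2.552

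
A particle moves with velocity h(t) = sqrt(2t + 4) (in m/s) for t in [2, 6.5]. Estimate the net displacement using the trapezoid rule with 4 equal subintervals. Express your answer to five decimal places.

15.81011

Δt = (6.5 − 2)/4 = 1.125.
h(2) ≈ 2.82843, h(3.125) ≈ 3.20156, h(4.25) ≈ 3.53553, h(5.375) ≈ 3.84057, h(6.5) ≈ 4.12311.
T_4 = (Δt/2)·[h(t_0) + 2h(t_1) + 2h(t_2) + 2h(t_3) + h(t_4)].
Sum ≈ 15.81011.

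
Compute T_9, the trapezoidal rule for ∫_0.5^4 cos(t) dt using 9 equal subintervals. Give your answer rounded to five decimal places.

-1.22061

Δt = (4 − 0.5)/9 = 7/18.
f(0.5) ≈ 0.87758, f(8/9) ≈ 0.63028, f(23/18) ≈ 0.28884, f(5/3) ≈ -0.09572, f(37/18) ≈ -0.46600, f(22/9) ≈ -0.76668, f(17/6) ≈ -0.95286, f(29/9) ≈ -0.99675, f(65/18) ≈ -0.89179, f(4) ≈ -0.65364.
T_9 = (Δt/2)·[f(t_0) + 2f(t_1) + ... + 2f(t_{8}) + f(t_9)].
Sum ≈ -1.22061.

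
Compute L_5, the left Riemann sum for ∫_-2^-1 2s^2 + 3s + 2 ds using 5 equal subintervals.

2.48

Δs = (-1 − (-2))/5 = 0.2.
Left endpoints: -2, -1.8, -1.6, -1.4, -1.2.
f(-2) = 4, f(-1.8) = 3.08, f(-1.6) = 2.32, f(-1.4) = 1.72, f(-1.2) = 1.28.
Sum = Δs · [f(-2) + f(-1.8) + f(-1.6) + f(-1.4) + f(-1.2)].
Sum = 2.48.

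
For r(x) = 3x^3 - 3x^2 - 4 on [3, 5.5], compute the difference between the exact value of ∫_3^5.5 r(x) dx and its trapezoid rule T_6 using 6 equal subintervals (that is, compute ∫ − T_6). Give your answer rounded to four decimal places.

-2.5499

Exact integral: ∫_3^5.5 r(x) dx = 476.171875.
T_6 ≈ 478.721788.
Error ≈ 476.171875 − 478.721788 ≈ -2.5499.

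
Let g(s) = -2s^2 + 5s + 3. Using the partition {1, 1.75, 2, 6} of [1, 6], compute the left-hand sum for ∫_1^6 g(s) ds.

Subinterval widths: 0.75, 0.25, 4.
Left endpoints: 1, 1.75, 2.
g(1) = 6, g(1.75) = 5.625, g(2) = 5.
Sum = Σ Δs_i · g(s_i).
Sum = 25.90625.

25.90625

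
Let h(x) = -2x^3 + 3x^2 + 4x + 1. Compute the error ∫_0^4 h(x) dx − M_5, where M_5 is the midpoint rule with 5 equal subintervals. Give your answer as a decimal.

-1.92

Exact integral: ∫_0^4 h(x) dx = -28.
M_5 = -26.08.
Error = -28 − (-26.08) = -1.92.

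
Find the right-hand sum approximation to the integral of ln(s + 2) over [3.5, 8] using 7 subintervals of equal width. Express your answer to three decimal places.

9.339

Δs = (8 − 3.5)/7 = 9/14.
Right endpoints: 29/7, 67/14, 38/7, 85/14, 47/7, 103/14, 8.
f(29/7) ≈ 1.815, f(67/14) ≈ 1.915, f(38/7) ≈ 2.005, f(85/14) ≈ 2.088, f(47/7) ≈ 2.165, f(103/14) ≈ 2.236, f(8) ≈ 2.303.
Sum = Δs · [f(29/7) + f(67/14) + f(38/7) + ...].
Sum ≈ 9.339.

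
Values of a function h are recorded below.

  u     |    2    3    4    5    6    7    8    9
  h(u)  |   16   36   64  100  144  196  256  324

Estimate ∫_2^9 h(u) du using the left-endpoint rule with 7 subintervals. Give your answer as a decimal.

Δu = 1.
Sum = 1·[16 + 36 + 64 + 100 + 144 + 196 + 256] = 812.

812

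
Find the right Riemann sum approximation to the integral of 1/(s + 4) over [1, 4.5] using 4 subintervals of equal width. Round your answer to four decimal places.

Δs = (4.5 − 1)/4 = 0.875.
Right endpoints: 1.875, 2.75, 3.625, 4.5.
f(1.875) = 8/47, f(2.75) = 4/27, f(3.625) = 8/61, f(4.5) = 2/17.
Sum = Δs · [f(1.875) + f(2.75) + f(3.625) + f(4.5)].
Sum ≈ 0.4963.

0.4963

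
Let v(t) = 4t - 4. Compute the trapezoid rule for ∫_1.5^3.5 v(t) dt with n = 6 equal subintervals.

12

Δt = (3.5 − 1.5)/6 = 1/3.
v(1.5) = 2, v(11/6) = 10/3, v(13/6) = 14/3, v(2.5) = 6, v(17/6) = 22/3, v(19/6) = 26/3, v(3.5) = 10.
T_6 = (Δt/2)·[v(t_0) + 2v(t_1) + ... + 2v(t_{5}) + v(t_6)].
Sum = 12.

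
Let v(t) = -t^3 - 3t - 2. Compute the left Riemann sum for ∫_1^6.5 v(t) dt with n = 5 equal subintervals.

Δt = (6.5 − 1)/5 = 1.1.
Left endpoints: 1, 2.1, 3.2, 4.3, 5.4.
v(1) = -6, v(2.1) = -17.561, v(3.2) = -44.368, v(4.3) = -94.407, v(5.4) = -175.664.
Sum = Δt · [v(1) + v(2.1) + v(3.2) + v(4.3) + v(5.4)].
Sum = -371.8.

-371.8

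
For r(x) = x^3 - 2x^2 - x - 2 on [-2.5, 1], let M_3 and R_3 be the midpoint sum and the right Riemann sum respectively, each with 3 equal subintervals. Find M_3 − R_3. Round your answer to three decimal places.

M_3 ≈ -23.28675.
R_3 ≈ -14.56713.
M_3 − R_3 ≈ -8.720.

-8.720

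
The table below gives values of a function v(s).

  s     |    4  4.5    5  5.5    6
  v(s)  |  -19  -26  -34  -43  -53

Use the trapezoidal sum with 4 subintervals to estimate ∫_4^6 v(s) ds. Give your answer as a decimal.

-69.5

Δs = 0.5.
T_4 = (0.5/2)·[(-19) + 2·(-26) + 2·(-34) + 2·(-43) + (-53)] = -69.5.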